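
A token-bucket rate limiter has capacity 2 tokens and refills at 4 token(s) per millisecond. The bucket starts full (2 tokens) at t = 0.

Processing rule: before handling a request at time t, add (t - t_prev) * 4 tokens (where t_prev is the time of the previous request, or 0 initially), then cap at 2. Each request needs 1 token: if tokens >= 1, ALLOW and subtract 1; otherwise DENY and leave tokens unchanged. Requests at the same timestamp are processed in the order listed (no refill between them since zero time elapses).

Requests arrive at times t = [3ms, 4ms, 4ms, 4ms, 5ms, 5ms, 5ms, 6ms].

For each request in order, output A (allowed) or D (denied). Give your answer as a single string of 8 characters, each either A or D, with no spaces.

Simulating step by step:
  req#1 t=3ms: ALLOW
  req#2 t=4ms: ALLOW
  req#3 t=4ms: ALLOW
  req#4 t=4ms: DENY
  req#5 t=5ms: ALLOW
  req#6 t=5ms: ALLOW
  req#7 t=5ms: DENY
  req#8 t=6ms: ALLOW

Answer: AAADAADA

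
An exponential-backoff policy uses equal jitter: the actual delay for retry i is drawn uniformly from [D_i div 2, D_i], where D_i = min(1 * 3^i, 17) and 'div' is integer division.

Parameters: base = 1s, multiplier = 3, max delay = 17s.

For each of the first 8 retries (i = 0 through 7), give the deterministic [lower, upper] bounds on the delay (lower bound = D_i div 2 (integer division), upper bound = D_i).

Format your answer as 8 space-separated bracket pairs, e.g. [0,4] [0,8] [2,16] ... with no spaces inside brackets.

Answer: [0,1] [1,3] [4,9] [8,17] [8,17] [8,17] [8,17] [8,17]

Derivation:
Computing bounds per retry:
  i=0: D_i=min(1*3^0,17)=1, bounds=[0,1]
  i=1: D_i=min(1*3^1,17)=3, bounds=[1,3]
  i=2: D_i=min(1*3^2,17)=9, bounds=[4,9]
  i=3: D_i=min(1*3^3,17)=17, bounds=[8,17]
  i=4: D_i=min(1*3^4,17)=17, bounds=[8,17]
  i=5: D_i=min(1*3^5,17)=17, bounds=[8,17]
  i=6: D_i=min(1*3^6,17)=17, bounds=[8,17]
  i=7: D_i=min(1*3^7,17)=17, bounds=[8,17]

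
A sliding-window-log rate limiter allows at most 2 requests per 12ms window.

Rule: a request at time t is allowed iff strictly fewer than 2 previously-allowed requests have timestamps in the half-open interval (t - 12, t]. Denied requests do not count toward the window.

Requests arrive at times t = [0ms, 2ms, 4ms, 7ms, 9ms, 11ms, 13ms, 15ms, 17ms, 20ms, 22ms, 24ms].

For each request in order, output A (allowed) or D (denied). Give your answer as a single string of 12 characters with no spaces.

Tracking allowed requests in the window:
  req#1 t=0ms: ALLOW
  req#2 t=2ms: ALLOW
  req#3 t=4ms: DENY
  req#4 t=7ms: DENY
  req#5 t=9ms: DENY
  req#6 t=11ms: DENY
  req#7 t=13ms: ALLOW
  req#8 t=15ms: ALLOW
  req#9 t=17ms: DENY
  req#10 t=20ms: DENY
  req#11 t=22ms: DENY
  req#12 t=24ms: DENY

Answer: AADDDDAADDDD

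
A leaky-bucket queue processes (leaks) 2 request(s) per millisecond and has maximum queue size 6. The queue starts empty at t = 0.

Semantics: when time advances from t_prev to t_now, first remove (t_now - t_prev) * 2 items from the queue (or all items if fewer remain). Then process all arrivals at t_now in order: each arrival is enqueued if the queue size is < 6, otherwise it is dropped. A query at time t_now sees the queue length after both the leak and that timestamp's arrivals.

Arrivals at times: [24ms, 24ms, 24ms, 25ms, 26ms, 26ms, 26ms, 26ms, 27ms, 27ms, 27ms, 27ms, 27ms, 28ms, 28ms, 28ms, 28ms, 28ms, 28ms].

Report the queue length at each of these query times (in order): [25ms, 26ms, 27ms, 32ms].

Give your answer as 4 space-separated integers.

Answer: 2 4 6 0

Derivation:
Queue lengths at query times:
  query t=25ms: backlog = 2
  query t=26ms: backlog = 4
  query t=27ms: backlog = 6
  query t=32ms: backlog = 0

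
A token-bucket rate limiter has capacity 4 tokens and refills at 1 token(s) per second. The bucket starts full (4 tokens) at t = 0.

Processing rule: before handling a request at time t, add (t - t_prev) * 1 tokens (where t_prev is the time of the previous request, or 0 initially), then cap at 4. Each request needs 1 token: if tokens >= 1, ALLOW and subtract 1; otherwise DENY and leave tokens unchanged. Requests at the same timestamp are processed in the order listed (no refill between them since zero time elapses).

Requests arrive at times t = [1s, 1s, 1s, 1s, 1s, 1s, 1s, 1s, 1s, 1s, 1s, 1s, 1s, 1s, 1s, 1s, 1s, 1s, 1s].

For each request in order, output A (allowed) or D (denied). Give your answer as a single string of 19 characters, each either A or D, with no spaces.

Answer: AAAADDDDDDDDDDDDDDD

Derivation:
Simulating step by step:
  req#1 t=1s: ALLOW
  req#2 t=1s: ALLOW
  req#3 t=1s: ALLOW
  req#4 t=1s: ALLOW
  req#5 t=1s: DENY
  req#6 t=1s: DENY
  req#7 t=1s: DENY
  req#8 t=1s: DENY
  req#9 t=1s: DENY
  req#10 t=1s: DENY
  req#11 t=1s: DENY
  req#12 t=1s: DENY
  req#13 t=1s: DENY
  req#14 t=1s: DENY
  req#15 t=1s: DENY
  req#16 t=1s: DENY
  req#17 t=1s: DENY
  req#18 t=1s: DENY
  req#19 t=1s: DENY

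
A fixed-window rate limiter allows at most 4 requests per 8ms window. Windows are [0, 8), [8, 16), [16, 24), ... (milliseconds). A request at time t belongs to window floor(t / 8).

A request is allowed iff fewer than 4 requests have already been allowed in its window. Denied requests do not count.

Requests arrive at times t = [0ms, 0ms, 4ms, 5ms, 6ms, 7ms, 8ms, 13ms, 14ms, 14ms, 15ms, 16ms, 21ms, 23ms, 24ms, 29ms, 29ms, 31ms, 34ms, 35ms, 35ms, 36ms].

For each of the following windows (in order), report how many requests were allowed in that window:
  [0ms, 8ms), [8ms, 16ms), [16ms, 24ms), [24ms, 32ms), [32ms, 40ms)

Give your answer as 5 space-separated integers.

Answer: 4 4 3 4 4

Derivation:
Processing requests:
  req#1 t=0ms (window 0): ALLOW
  req#2 t=0ms (window 0): ALLOW
  req#3 t=4ms (window 0): ALLOW
  req#4 t=5ms (window 0): ALLOW
  req#5 t=6ms (window 0): DENY
  req#6 t=7ms (window 0): DENY
  req#7 t=8ms (window 1): ALLOW
  req#8 t=13ms (window 1): ALLOW
  req#9 t=14ms (window 1): ALLOW
  req#10 t=14ms (window 1): ALLOW
  req#11 t=15ms (window 1): DENY
  req#12 t=16ms (window 2): ALLOW
  req#13 t=21ms (window 2): ALLOW
  req#14 t=23ms (window 2): ALLOW
  req#15 t=24ms (window 3): ALLOW
  req#16 t=29ms (window 3): ALLOW
  req#17 t=29ms (window 3): ALLOW
  req#18 t=31ms (window 3): ALLOW
  req#19 t=34ms (window 4): ALLOW
  req#20 t=35ms (window 4): ALLOW
  req#21 t=35ms (window 4): ALLOW
  req#22 t=36ms (window 4): ALLOW

Allowed counts by window: 4 4 3 4 4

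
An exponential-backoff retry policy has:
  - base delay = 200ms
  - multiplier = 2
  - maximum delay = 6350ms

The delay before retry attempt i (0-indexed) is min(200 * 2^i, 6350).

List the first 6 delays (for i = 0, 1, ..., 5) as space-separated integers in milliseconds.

Computing each delay:
  i=0: min(200*2^0, 6350) = 200
  i=1: min(200*2^1, 6350) = 400
  i=2: min(200*2^2, 6350) = 800
  i=3: min(200*2^3, 6350) = 1600
  i=4: min(200*2^4, 6350) = 3200
  i=5: min(200*2^5, 6350) = 6350

Answer: 200 400 800 1600 3200 6350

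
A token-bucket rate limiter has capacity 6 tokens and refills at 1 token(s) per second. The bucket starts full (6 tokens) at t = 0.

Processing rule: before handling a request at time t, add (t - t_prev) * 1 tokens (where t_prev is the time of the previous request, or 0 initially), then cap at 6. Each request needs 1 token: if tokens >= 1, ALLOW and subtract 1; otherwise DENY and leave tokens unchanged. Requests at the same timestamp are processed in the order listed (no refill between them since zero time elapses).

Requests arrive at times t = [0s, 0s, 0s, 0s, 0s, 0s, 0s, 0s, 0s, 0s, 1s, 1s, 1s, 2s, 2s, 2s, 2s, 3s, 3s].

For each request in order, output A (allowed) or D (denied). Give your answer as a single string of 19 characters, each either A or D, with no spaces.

Simulating step by step:
  req#1 t=0s: ALLOW
  req#2 t=0s: ALLOW
  req#3 t=0s: ALLOW
  req#4 t=0s: ALLOW
  req#5 t=0s: ALLOW
  req#6 t=0s: ALLOW
  req#7 t=0s: DENY
  req#8 t=0s: DENY
  req#9 t=0s: DENY
  req#10 t=0s: DENY
  req#11 t=1s: ALLOW
  req#12 t=1s: DENY
  req#13 t=1s: DENY
  req#14 t=2s: ALLOW
  req#15 t=2s: DENY
  req#16 t=2s: DENY
  req#17 t=2s: DENY
  req#18 t=3s: ALLOW
  req#19 t=3s: DENY

Answer: AAAAAADDDDADDADDDAD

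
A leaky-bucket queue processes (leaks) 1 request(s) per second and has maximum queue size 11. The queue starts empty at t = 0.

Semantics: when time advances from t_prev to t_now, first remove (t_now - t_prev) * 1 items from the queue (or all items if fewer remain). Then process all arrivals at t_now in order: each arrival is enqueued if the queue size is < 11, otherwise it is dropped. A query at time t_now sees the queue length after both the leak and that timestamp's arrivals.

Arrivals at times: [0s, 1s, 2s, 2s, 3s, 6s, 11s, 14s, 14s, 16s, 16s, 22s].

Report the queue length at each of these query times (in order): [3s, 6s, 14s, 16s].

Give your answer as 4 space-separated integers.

Queue lengths at query times:
  query t=3s: backlog = 2
  query t=6s: backlog = 1
  query t=14s: backlog = 2
  query t=16s: backlog = 2

Answer: 2 1 2 2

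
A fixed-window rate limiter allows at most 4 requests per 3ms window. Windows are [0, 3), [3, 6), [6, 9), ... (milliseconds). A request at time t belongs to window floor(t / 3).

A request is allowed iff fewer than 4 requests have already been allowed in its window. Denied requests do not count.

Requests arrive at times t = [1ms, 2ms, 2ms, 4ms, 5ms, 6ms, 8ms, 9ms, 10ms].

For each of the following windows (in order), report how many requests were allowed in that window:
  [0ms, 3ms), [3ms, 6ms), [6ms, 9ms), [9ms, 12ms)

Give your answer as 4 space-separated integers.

Answer: 3 2 2 2

Derivation:
Processing requests:
  req#1 t=1ms (window 0): ALLOW
  req#2 t=2ms (window 0): ALLOW
  req#3 t=2ms (window 0): ALLOW
  req#4 t=4ms (window 1): ALLOW
  req#5 t=5ms (window 1): ALLOW
  req#6 t=6ms (window 2): ALLOW
  req#7 t=8ms (window 2): ALLOW
  req#8 t=9ms (window 3): ALLOW
  req#9 t=10ms (window 3): ALLOW

Allowed counts by window: 3 2 2 2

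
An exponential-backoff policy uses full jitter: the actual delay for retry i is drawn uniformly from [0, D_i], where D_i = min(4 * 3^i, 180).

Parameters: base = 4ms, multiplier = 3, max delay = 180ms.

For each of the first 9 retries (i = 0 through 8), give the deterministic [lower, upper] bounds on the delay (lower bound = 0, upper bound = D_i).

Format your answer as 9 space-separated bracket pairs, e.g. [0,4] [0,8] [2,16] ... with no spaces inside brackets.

Answer: [0,4] [0,12] [0,36] [0,108] [0,180] [0,180] [0,180] [0,180] [0,180]

Derivation:
Computing bounds per retry:
  i=0: D_i=min(4*3^0,180)=4, bounds=[0,4]
  i=1: D_i=min(4*3^1,180)=12, bounds=[0,12]
  i=2: D_i=min(4*3^2,180)=36, bounds=[0,36]
  i=3: D_i=min(4*3^3,180)=108, bounds=[0,108]
  i=4: D_i=min(4*3^4,180)=180, bounds=[0,180]
  i=5: D_i=min(4*3^5,180)=180, bounds=[0,180]
  i=6: D_i=min(4*3^6,180)=180, bounds=[0,180]
  i=7: D_i=min(4*3^7,180)=180, bounds=[0,180]
  i=8: D_i=min(4*3^8,180)=180, bounds=[0,180]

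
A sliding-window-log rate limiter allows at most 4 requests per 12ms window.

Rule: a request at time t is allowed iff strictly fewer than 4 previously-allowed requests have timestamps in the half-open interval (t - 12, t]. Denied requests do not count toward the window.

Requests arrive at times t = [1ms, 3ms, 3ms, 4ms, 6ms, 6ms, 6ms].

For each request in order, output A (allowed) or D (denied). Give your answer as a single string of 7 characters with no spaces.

Tracking allowed requests in the window:
  req#1 t=1ms: ALLOW
  req#2 t=3ms: ALLOW
  req#3 t=3ms: ALLOW
  req#4 t=4ms: ALLOW
  req#5 t=6ms: DENY
  req#6 t=6ms: DENY
  req#7 t=6ms: DENY

Answer: AAAADDD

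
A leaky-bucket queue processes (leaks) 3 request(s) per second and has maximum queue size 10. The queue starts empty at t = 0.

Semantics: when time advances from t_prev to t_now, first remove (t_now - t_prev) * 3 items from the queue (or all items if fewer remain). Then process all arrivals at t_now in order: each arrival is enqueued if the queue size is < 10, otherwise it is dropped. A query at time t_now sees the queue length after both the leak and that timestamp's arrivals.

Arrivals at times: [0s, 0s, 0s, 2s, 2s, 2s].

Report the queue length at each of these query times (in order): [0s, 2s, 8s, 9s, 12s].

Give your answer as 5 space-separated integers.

Answer: 3 3 0 0 0

Derivation:
Queue lengths at query times:
  query t=0s: backlog = 3
  query t=2s: backlog = 3
  query t=8s: backlog = 0
  query t=9s: backlog = 0
  query t=12s: backlog = 0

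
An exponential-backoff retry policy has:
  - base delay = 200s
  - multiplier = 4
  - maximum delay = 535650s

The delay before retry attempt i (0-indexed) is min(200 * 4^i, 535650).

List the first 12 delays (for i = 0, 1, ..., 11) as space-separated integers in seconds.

Computing each delay:
  i=0: min(200*4^0, 535650) = 200
  i=1: min(200*4^1, 535650) = 800
  i=2: min(200*4^2, 535650) = 3200
  i=3: min(200*4^3, 535650) = 12800
  i=4: min(200*4^4, 535650) = 51200
  i=5: min(200*4^5, 535650) = 204800
  i=6: min(200*4^6, 535650) = 535650
  i=7: min(200*4^7, 535650) = 535650
  i=8: min(200*4^8, 535650) = 535650
  i=9: min(200*4^9, 535650) = 535650
  i=10: min(200*4^10, 535650) = 535650
  i=11: min(200*4^11, 535650) = 535650

Answer: 200 800 3200 12800 51200 204800 535650 535650 535650 535650 535650 535650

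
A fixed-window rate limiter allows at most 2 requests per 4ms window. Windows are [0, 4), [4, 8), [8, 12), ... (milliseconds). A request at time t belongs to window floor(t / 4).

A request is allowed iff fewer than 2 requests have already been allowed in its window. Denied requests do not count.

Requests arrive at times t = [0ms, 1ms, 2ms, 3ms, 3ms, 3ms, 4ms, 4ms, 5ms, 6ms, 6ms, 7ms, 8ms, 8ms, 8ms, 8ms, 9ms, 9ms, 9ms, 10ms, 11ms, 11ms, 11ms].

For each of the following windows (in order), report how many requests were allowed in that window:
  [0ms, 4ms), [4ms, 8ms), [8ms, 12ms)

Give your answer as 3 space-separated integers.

Processing requests:
  req#1 t=0ms (window 0): ALLOW
  req#2 t=1ms (window 0): ALLOW
  req#3 t=2ms (window 0): DENY
  req#4 t=3ms (window 0): DENY
  req#5 t=3ms (window 0): DENY
  req#6 t=3ms (window 0): DENY
  req#7 t=4ms (window 1): ALLOW
  req#8 t=4ms (window 1): ALLOW
  req#9 t=5ms (window 1): DENY
  req#10 t=6ms (window 1): DENY
  req#11 t=6ms (window 1): DENY
  req#12 t=7ms (window 1): DENY
  req#13 t=8ms (window 2): ALLOW
  req#14 t=8ms (window 2): ALLOW
  req#15 t=8ms (window 2): DENY
  req#16 t=8ms (window 2): DENY
  req#17 t=9ms (window 2): DENY
  req#18 t=9ms (window 2): DENY
  req#19 t=9ms (window 2): DENY
  req#20 t=10ms (window 2): DENY
  req#21 t=11ms (window 2): DENY
  req#22 t=11ms (window 2): DENY
  req#23 t=11ms (window 2): DENY

Allowed counts by window: 2 2 2

Answer: 2 2 2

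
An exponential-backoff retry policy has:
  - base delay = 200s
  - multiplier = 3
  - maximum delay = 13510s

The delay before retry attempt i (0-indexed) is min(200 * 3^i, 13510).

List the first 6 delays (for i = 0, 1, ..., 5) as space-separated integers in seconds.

Computing each delay:
  i=0: min(200*3^0, 13510) = 200
  i=1: min(200*3^1, 13510) = 600
  i=2: min(200*3^2, 13510) = 1800
  i=3: min(200*3^3, 13510) = 5400
  i=4: min(200*3^4, 13510) = 13510
  i=5: min(200*3^5, 13510) = 13510

Answer: 200 600 1800 5400 13510 13510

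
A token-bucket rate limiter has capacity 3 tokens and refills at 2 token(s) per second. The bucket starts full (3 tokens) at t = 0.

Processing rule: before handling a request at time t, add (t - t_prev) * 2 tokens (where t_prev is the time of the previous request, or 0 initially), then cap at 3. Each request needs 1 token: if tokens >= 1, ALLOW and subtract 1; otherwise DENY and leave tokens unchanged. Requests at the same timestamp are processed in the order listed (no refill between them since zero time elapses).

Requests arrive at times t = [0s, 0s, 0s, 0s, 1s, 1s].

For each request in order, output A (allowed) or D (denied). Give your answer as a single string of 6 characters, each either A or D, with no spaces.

Simulating step by step:
  req#1 t=0s: ALLOW
  req#2 t=0s: ALLOW
  req#3 t=0s: ALLOW
  req#4 t=0s: DENY
  req#5 t=1s: ALLOW
  req#6 t=1s: ALLOW

Answer: AAADAA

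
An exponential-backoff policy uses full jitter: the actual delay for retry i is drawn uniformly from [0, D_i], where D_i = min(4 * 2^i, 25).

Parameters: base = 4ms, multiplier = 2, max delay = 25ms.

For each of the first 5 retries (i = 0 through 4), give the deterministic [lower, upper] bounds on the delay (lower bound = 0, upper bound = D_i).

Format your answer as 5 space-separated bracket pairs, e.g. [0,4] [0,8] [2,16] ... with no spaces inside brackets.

Answer: [0,4] [0,8] [0,16] [0,25] [0,25]

Derivation:
Computing bounds per retry:
  i=0: D_i=min(4*2^0,25)=4, bounds=[0,4]
  i=1: D_i=min(4*2^1,25)=8, bounds=[0,8]
  i=2: D_i=min(4*2^2,25)=16, bounds=[0,16]
  i=3: D_i=min(4*2^3,25)=25, bounds=[0,25]
  i=4: D_i=min(4*2^4,25)=25, bounds=[0,25]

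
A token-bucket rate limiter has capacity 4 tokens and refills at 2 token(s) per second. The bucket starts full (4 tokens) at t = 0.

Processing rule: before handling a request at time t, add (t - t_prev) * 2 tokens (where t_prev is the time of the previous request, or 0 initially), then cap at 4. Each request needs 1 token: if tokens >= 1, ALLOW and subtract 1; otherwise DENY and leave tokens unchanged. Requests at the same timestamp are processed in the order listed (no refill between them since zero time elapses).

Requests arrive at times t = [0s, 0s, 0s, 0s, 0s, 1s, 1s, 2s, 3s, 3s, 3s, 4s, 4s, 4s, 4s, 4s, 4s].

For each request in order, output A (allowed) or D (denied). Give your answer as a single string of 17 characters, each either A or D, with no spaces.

Simulating step by step:
  req#1 t=0s: ALLOW
  req#2 t=0s: ALLOW
  req#3 t=0s: ALLOW
  req#4 t=0s: ALLOW
  req#5 t=0s: DENY
  req#6 t=1s: ALLOW
  req#7 t=1s: ALLOW
  req#8 t=2s: ALLOW
  req#9 t=3s: ALLOW
  req#10 t=3s: ALLOW
  req#11 t=3s: ALLOW
  req#12 t=4s: ALLOW
  req#13 t=4s: ALLOW
  req#14 t=4s: DENY
  req#15 t=4s: DENY
  req#16 t=4s: DENY
  req#17 t=4s: DENY

Answer: AAAADAAAAAAAADDDD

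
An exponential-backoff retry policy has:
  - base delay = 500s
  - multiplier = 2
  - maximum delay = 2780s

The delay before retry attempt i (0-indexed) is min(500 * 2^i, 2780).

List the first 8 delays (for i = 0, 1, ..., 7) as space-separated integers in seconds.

Answer: 500 1000 2000 2780 2780 2780 2780 2780

Derivation:
Computing each delay:
  i=0: min(500*2^0, 2780) = 500
  i=1: min(500*2^1, 2780) = 1000
  i=2: min(500*2^2, 2780) = 2000
  i=3: min(500*2^3, 2780) = 2780
  i=4: min(500*2^4, 2780) = 2780
  i=5: min(500*2^5, 2780) = 2780
  i=6: min(500*2^6, 2780) = 2780
  i=7: min(500*2^7, 2780) = 2780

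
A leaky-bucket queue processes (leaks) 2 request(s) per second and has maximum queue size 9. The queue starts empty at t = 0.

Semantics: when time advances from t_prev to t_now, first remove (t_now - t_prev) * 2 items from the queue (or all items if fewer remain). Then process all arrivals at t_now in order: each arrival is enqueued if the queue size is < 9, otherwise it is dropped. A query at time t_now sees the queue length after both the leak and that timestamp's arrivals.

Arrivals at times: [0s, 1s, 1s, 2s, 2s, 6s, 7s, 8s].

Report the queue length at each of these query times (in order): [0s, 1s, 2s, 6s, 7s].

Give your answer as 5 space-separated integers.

Answer: 1 2 2 1 1

Derivation:
Queue lengths at query times:
  query t=0s: backlog = 1
  query t=1s: backlog = 2
  query t=2s: backlog = 2
  query t=6s: backlog = 1
  query t=7s: backlog = 1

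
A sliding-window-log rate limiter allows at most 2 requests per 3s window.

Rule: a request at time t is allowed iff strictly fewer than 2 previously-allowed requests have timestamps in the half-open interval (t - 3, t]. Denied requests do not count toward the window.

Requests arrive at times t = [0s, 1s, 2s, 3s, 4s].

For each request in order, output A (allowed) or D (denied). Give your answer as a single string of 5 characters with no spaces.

Answer: AADAA

Derivation:
Tracking allowed requests in the window:
  req#1 t=0s: ALLOW
  req#2 t=1s: ALLOW
  req#3 t=2s: DENY
  req#4 t=3s: ALLOW
  req#5 t=4s: ALLOW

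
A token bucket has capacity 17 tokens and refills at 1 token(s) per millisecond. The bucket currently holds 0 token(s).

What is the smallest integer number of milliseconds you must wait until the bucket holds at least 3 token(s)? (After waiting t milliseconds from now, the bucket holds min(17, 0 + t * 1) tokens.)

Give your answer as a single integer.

Answer: 3

Derivation:
Need 0 + t * 1 >= 3, so t >= 3/1.
Smallest integer t = ceil(3/1) = 3.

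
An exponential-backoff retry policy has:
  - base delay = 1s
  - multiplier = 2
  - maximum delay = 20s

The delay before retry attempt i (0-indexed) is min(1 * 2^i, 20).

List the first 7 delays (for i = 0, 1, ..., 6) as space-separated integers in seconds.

Answer: 1 2 4 8 16 20 20

Derivation:
Computing each delay:
  i=0: min(1*2^0, 20) = 1
  i=1: min(1*2^1, 20) = 2
  i=2: min(1*2^2, 20) = 4
  i=3: min(1*2^3, 20) = 8
  i=4: min(1*2^4, 20) = 16
  i=5: min(1*2^5, 20) = 20
  i=6: min(1*2^6, 20) = 20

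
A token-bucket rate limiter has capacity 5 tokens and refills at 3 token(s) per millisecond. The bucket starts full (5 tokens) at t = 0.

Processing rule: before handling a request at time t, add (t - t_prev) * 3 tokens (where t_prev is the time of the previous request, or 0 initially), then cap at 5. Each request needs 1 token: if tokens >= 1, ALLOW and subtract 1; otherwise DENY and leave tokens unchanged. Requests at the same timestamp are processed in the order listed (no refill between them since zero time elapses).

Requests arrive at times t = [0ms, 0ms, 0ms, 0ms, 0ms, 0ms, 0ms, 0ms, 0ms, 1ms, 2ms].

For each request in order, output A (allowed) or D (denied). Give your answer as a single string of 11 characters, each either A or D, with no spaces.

Answer: AAAAADDDDAA

Derivation:
Simulating step by step:
  req#1 t=0ms: ALLOW
  req#2 t=0ms: ALLOW
  req#3 t=0ms: ALLOW
  req#4 t=0ms: ALLOW
  req#5 t=0ms: ALLOW
  req#6 t=0ms: DENY
  req#7 t=0ms: DENY
  req#8 t=0ms: DENY
  req#9 t=0ms: DENY
  req#10 t=1ms: ALLOW
  req#11 t=2ms: ALLOW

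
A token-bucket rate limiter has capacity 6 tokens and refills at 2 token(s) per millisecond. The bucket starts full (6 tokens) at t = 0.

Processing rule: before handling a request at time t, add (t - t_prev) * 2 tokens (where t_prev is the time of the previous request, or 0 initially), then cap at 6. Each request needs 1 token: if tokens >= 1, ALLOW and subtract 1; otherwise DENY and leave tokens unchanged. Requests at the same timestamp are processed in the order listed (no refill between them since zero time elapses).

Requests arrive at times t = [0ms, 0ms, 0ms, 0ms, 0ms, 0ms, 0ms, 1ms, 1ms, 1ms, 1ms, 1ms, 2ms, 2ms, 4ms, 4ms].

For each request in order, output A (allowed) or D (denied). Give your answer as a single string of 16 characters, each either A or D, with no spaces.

Answer: AAAAAADAADDDAAAA

Derivation:
Simulating step by step:
  req#1 t=0ms: ALLOW
  req#2 t=0ms: ALLOW
  req#3 t=0ms: ALLOW
  req#4 t=0ms: ALLOW
  req#5 t=0ms: ALLOW
  req#6 t=0ms: ALLOW
  req#7 t=0ms: DENY
  req#8 t=1ms: ALLOW
  req#9 t=1ms: ALLOW
  req#10 t=1ms: DENY
  req#11 t=1ms: DENY
  req#12 t=1ms: DENY
  req#13 t=2ms: ALLOW
  req#14 t=2ms: ALLOW
  req#15 t=4ms: ALLOW
  req#16 t=4ms: ALLOW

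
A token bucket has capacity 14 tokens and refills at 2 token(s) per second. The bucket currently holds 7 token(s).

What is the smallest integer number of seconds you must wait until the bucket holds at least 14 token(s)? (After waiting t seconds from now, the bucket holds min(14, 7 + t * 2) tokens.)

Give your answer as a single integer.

Answer: 4

Derivation:
Need 7 + t * 2 >= 14, so t >= 7/2.
Smallest integer t = ceil(7/2) = 4.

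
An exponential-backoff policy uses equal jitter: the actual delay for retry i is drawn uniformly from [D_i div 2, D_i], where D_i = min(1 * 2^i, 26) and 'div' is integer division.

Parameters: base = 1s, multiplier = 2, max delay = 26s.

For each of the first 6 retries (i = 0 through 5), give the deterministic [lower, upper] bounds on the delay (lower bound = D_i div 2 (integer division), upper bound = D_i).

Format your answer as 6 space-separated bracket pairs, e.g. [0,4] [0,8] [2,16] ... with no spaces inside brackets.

Computing bounds per retry:
  i=0: D_i=min(1*2^0,26)=1, bounds=[0,1]
  i=1: D_i=min(1*2^1,26)=2, bounds=[1,2]
  i=2: D_i=min(1*2^2,26)=4, bounds=[2,4]
  i=3: D_i=min(1*2^3,26)=8, bounds=[4,8]
  i=4: D_i=min(1*2^4,26)=16, bounds=[8,16]
  i=5: D_i=min(1*2^5,26)=26, bounds=[13,26]

Answer: [0,1] [1,2] [2,4] [4,8] [8,16] [13,26]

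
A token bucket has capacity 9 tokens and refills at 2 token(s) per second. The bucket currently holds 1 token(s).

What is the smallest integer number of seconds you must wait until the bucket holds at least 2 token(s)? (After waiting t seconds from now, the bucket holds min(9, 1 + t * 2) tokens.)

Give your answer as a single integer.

Need 1 + t * 2 >= 2, so t >= 1/2.
Smallest integer t = ceil(1/2) = 1.

Answer: 1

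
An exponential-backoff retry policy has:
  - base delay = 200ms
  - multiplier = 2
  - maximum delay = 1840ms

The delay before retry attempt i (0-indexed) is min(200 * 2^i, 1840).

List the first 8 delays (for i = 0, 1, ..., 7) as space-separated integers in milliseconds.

Answer: 200 400 800 1600 1840 1840 1840 1840

Derivation:
Computing each delay:
  i=0: min(200*2^0, 1840) = 200
  i=1: min(200*2^1, 1840) = 400
  i=2: min(200*2^2, 1840) = 800
  i=3: min(200*2^3, 1840) = 1600
  i=4: min(200*2^4, 1840) = 1840
  i=5: min(200*2^5, 1840) = 1840
  i=6: min(200*2^6, 1840) = 1840
  i=7: min(200*2^7, 1840) = 1840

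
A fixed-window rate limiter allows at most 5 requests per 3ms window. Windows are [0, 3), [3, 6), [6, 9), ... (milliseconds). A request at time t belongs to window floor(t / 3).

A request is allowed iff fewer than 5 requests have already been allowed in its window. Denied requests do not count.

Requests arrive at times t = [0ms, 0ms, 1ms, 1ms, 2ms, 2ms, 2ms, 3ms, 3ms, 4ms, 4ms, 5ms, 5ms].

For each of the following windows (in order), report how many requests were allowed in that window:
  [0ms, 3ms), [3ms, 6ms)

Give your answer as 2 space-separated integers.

Processing requests:
  req#1 t=0ms (window 0): ALLOW
  req#2 t=0ms (window 0): ALLOW
  req#3 t=1ms (window 0): ALLOW
  req#4 t=1ms (window 0): ALLOW
  req#5 t=2ms (window 0): ALLOW
  req#6 t=2ms (window 0): DENY
  req#7 t=2ms (window 0): DENY
  req#8 t=3ms (window 1): ALLOW
  req#9 t=3ms (window 1): ALLOW
  req#10 t=4ms (window 1): ALLOW
  req#11 t=4ms (window 1): ALLOW
  req#12 t=5ms (window 1): ALLOW
  req#13 t=5ms (window 1): DENY

Allowed counts by window: 5 5

Answer: 5 5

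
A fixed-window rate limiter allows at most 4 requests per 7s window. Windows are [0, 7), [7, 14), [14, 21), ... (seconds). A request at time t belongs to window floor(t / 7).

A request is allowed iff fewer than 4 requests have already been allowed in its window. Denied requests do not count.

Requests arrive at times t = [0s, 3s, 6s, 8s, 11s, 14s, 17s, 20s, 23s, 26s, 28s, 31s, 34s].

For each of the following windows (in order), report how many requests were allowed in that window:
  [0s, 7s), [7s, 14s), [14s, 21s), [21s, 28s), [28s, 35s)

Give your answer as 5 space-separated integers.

Processing requests:
  req#1 t=0s (window 0): ALLOW
  req#2 t=3s (window 0): ALLOW
  req#3 t=6s (window 0): ALLOW
  req#4 t=8s (window 1): ALLOW
  req#5 t=11s (window 1): ALLOW
  req#6 t=14s (window 2): ALLOW
  req#7 t=17s (window 2): ALLOW
  req#8 t=20s (window 2): ALLOW
  req#9 t=23s (window 3): ALLOW
  req#10 t=26s (window 3): ALLOW
  req#11 t=28s (window 4): ALLOW
  req#12 t=31s (window 4): ALLOW
  req#13 t=34s (window 4): ALLOW

Allowed counts by window: 3 2 3 2 3

Answer: 3 2 3 2 3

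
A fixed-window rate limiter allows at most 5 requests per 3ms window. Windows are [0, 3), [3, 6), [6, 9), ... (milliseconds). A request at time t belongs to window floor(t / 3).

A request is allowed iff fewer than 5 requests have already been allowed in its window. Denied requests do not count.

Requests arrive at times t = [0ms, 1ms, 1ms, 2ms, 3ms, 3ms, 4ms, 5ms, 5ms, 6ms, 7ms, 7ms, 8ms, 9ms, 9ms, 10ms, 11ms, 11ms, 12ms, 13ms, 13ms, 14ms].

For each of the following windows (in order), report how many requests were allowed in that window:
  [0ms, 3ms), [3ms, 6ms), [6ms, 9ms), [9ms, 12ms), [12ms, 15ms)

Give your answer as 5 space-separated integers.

Processing requests:
  req#1 t=0ms (window 0): ALLOW
  req#2 t=1ms (window 0): ALLOW
  req#3 t=1ms (window 0): ALLOW
  req#4 t=2ms (window 0): ALLOW
  req#5 t=3ms (window 1): ALLOW
  req#6 t=3ms (window 1): ALLOW
  req#7 t=4ms (window 1): ALLOW
  req#8 t=5ms (window 1): ALLOW
  req#9 t=5ms (window 1): ALLOW
  req#10 t=6ms (window 2): ALLOW
  req#11 t=7ms (window 2): ALLOW
  req#12 t=7ms (window 2): ALLOW
  req#13 t=8ms (window 2): ALLOW
  req#14 t=9ms (window 3): ALLOW
  req#15 t=9ms (window 3): ALLOW
  req#16 t=10ms (window 3): ALLOW
  req#17 t=11ms (window 3): ALLOW
  req#18 t=11ms (window 3): ALLOW
  req#19 t=12ms (window 4): ALLOW
  req#20 t=13ms (window 4): ALLOW
  req#21 t=13ms (window 4): ALLOW
  req#22 t=14ms (window 4): ALLOW

Allowed counts by window: 4 5 4 5 4

Answer: 4 5 4 5 4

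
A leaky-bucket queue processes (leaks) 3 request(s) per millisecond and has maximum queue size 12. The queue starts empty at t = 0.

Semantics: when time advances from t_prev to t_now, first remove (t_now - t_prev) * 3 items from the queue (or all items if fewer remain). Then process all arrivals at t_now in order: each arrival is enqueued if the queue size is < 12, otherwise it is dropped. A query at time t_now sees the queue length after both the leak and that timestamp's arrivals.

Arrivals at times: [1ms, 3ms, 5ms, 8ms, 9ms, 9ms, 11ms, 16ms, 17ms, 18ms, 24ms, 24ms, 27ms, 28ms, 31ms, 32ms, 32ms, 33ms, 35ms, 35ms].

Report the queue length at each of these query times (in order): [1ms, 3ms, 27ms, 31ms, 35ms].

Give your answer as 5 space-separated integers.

Queue lengths at query times:
  query t=1ms: backlog = 1
  query t=3ms: backlog = 1
  query t=27ms: backlog = 1
  query t=31ms: backlog = 1
  query t=35ms: backlog = 2

Answer: 1 1 1 1 2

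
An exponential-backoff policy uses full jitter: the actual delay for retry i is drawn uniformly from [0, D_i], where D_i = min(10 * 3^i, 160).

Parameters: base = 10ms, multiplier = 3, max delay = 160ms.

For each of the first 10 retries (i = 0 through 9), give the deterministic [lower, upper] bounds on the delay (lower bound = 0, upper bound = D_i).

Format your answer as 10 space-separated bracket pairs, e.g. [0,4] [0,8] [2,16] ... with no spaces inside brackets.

Answer: [0,10] [0,30] [0,90] [0,160] [0,160] [0,160] [0,160] [0,160] [0,160] [0,160]

Derivation:
Computing bounds per retry:
  i=0: D_i=min(10*3^0,160)=10, bounds=[0,10]
  i=1: D_i=min(10*3^1,160)=30, bounds=[0,30]
  i=2: D_i=min(10*3^2,160)=90, bounds=[0,90]
  i=3: D_i=min(10*3^3,160)=160, bounds=[0,160]
  i=4: D_i=min(10*3^4,160)=160, bounds=[0,160]
  i=5: D_i=min(10*3^5,160)=160, bounds=[0,160]
  i=6: D_i=min(10*3^6,160)=160, bounds=[0,160]
  i=7: D_i=min(10*3^7,160)=160, bounds=[0,160]
  i=8: D_i=min(10*3^8,160)=160, bounds=[0,160]
  i=9: D_i=min(10*3^9,160)=160, bounds=[0,160]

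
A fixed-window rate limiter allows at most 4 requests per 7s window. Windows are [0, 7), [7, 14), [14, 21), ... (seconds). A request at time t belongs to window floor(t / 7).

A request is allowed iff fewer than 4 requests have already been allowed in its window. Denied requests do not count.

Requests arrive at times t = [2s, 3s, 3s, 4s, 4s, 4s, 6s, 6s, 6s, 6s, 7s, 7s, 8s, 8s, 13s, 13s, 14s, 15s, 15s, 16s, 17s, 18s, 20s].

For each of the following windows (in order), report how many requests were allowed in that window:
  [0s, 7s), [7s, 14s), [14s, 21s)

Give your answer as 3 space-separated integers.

Processing requests:
  req#1 t=2s (window 0): ALLOW
  req#2 t=3s (window 0): ALLOW
  req#3 t=3s (window 0): ALLOW
  req#4 t=4s (window 0): ALLOW
  req#5 t=4s (window 0): DENY
  req#6 t=4s (window 0): DENY
  req#7 t=6s (window 0): DENY
  req#8 t=6s (window 0): DENY
  req#9 t=6s (window 0): DENY
  req#10 t=6s (window 0): DENY
  req#11 t=7s (window 1): ALLOW
  req#12 t=7s (window 1): ALLOW
  req#13 t=8s (window 1): ALLOW
  req#14 t=8s (window 1): ALLOW
  req#15 t=13s (window 1): DENY
  req#16 t=13s (window 1): DENY
  req#17 t=14s (window 2): ALLOW
  req#18 t=15s (window 2): ALLOW
  req#19 t=15s (window 2): ALLOW
  req#20 t=16s (window 2): ALLOW
  req#21 t=17s (window 2): DENY
  req#22 t=18s (window 2): DENY
  req#23 t=20s (window 2): DENY

Allowed counts by window: 4 4 4

Answer: 4 4 4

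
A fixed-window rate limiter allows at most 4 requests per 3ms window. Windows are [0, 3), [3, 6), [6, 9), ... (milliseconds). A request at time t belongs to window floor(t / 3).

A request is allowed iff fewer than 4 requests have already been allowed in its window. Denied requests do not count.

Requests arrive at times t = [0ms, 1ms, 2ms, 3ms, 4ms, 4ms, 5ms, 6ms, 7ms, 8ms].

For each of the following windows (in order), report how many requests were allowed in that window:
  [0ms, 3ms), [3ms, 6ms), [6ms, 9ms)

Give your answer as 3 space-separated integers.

Answer: 3 4 3

Derivation:
Processing requests:
  req#1 t=0ms (window 0): ALLOW
  req#2 t=1ms (window 0): ALLOW
  req#3 t=2ms (window 0): ALLOW
  req#4 t=3ms (window 1): ALLOW
  req#5 t=4ms (window 1): ALLOW
  req#6 t=4ms (window 1): ALLOW
  req#7 t=5ms (window 1): ALLOW
  req#8 t=6ms (window 2): ALLOW
  req#9 t=7ms (window 2): ALLOW
  req#10 t=8ms (window 2): ALLOW

Allowed counts by window: 3 4 3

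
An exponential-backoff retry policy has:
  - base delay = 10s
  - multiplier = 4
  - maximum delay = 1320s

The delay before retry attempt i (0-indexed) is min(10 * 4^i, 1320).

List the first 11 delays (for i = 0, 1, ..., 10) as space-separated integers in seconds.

Computing each delay:
  i=0: min(10*4^0, 1320) = 10
  i=1: min(10*4^1, 1320) = 40
  i=2: min(10*4^2, 1320) = 160
  i=3: min(10*4^3, 1320) = 640
  i=4: min(10*4^4, 1320) = 1320
  i=5: min(10*4^5, 1320) = 1320
  i=6: min(10*4^6, 1320) = 1320
  i=7: min(10*4^7, 1320) = 1320
  i=8: min(10*4^8, 1320) = 1320
  i=9: min(10*4^9, 1320) = 1320
  i=10: min(10*4^10, 1320) = 1320

Answer: 10 40 160 640 1320 1320 1320 1320 1320 1320 1320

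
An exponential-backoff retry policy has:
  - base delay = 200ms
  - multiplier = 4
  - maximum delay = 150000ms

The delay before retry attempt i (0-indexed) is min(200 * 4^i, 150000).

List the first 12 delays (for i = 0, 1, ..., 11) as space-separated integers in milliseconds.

Computing each delay:
  i=0: min(200*4^0, 150000) = 200
  i=1: min(200*4^1, 150000) = 800
  i=2: min(200*4^2, 150000) = 3200
  i=3: min(200*4^3, 150000) = 12800
  i=4: min(200*4^4, 150000) = 51200
  i=5: min(200*4^5, 150000) = 150000
  i=6: min(200*4^6, 150000) = 150000
  i=7: min(200*4^7, 150000) = 150000
  i=8: min(200*4^8, 150000) = 150000
  i=9: min(200*4^9, 150000) = 150000
  i=10: min(200*4^10, 150000) = 150000
  i=11: min(200*4^11, 150000) = 150000

Answer: 200 800 3200 12800 51200 150000 150000 150000 150000 150000 150000 150000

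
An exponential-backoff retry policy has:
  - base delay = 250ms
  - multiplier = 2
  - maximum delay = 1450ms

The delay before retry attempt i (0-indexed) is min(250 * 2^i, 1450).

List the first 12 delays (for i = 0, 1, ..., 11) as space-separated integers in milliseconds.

Computing each delay:
  i=0: min(250*2^0, 1450) = 250
  i=1: min(250*2^1, 1450) = 500
  i=2: min(250*2^2, 1450) = 1000
  i=3: min(250*2^3, 1450) = 1450
  i=4: min(250*2^4, 1450) = 1450
  i=5: min(250*2^5, 1450) = 1450
  i=6: min(250*2^6, 1450) = 1450
  i=7: min(250*2^7, 1450) = 1450
  i=8: min(250*2^8, 1450) = 1450
  i=9: min(250*2^9, 1450) = 1450
  i=10: min(250*2^10, 1450) = 1450
  i=11: min(250*2^11, 1450) = 1450

Answer: 250 500 1000 1450 1450 1450 1450 1450 1450 1450 1450 1450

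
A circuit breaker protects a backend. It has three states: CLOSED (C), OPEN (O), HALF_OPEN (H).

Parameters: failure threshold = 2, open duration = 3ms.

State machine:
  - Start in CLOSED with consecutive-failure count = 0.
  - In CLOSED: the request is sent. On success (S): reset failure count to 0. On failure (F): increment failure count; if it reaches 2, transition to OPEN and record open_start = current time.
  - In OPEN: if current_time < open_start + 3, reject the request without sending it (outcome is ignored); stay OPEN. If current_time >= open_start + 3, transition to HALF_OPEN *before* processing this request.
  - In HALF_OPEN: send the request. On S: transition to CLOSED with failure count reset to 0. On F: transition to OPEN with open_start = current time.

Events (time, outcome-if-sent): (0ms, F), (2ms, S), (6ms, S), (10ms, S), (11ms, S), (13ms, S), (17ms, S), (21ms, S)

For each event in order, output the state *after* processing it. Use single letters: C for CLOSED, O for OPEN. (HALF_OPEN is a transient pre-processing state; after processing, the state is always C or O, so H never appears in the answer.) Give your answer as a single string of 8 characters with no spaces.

Answer: CCCCCCCC

Derivation:
State after each event:
  event#1 t=0ms outcome=F: state=CLOSED
  event#2 t=2ms outcome=S: state=CLOSED
  event#3 t=6ms outcome=S: state=CLOSED
  event#4 t=10ms outcome=S: state=CLOSED
  event#5 t=11ms outcome=S: state=CLOSED
  event#6 t=13ms outcome=S: state=CLOSED
  event#7 t=17ms outcome=S: state=CLOSED
  event#8 t=21ms outcome=S: state=CLOSED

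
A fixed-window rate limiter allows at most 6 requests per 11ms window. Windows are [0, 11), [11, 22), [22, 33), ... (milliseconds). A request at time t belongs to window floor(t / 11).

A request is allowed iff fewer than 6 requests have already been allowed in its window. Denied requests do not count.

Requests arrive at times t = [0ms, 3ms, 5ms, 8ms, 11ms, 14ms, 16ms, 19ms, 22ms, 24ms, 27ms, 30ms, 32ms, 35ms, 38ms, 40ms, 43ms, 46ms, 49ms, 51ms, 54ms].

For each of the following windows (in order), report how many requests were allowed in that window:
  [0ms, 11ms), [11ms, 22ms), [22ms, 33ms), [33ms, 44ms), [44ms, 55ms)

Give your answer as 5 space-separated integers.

Processing requests:
  req#1 t=0ms (window 0): ALLOW
  req#2 t=3ms (window 0): ALLOW
  req#3 t=5ms (window 0): ALLOW
  req#4 t=8ms (window 0): ALLOW
  req#5 t=11ms (window 1): ALLOW
  req#6 t=14ms (window 1): ALLOW
  req#7 t=16ms (window 1): ALLOW
  req#8 t=19ms (window 1): ALLOW
  req#9 t=22ms (window 2): ALLOW
  req#10 t=24ms (window 2): ALLOW
  req#11 t=27ms (window 2): ALLOW
  req#12 t=30ms (window 2): ALLOW
  req#13 t=32ms (window 2): ALLOW
  req#14 t=35ms (window 3): ALLOW
  req#15 t=38ms (window 3): ALLOW
  req#16 t=40ms (window 3): ALLOW
  req#17 t=43ms (window 3): ALLOW
  req#18 t=46ms (window 4): ALLOW
  req#19 t=49ms (window 4): ALLOW
  req#20 t=51ms (window 4): ALLOW
  req#21 t=54ms (window 4): ALLOW

Allowed counts by window: 4 4 5 4 4

Answer: 4 4 5 4 4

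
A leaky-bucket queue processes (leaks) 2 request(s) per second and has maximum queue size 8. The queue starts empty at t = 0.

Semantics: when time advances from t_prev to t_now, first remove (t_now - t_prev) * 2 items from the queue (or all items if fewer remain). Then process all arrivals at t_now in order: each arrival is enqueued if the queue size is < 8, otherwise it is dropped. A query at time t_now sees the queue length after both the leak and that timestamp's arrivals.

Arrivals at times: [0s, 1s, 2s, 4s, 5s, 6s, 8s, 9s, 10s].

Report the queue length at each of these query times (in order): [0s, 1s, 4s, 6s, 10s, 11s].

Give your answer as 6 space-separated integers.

Answer: 1 1 1 1 1 0

Derivation:
Queue lengths at query times:
  query t=0s: backlog = 1
  query t=1s: backlog = 1
  query t=4s: backlog = 1
  query t=6s: backlog = 1
  query t=10s: backlog = 1
  query t=11s: backlog = 0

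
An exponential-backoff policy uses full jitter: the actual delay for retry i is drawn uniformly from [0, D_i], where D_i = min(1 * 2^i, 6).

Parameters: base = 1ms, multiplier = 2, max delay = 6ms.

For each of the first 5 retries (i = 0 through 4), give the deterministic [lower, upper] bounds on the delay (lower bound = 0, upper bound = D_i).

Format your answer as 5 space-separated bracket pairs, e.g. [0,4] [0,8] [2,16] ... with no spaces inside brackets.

Computing bounds per retry:
  i=0: D_i=min(1*2^0,6)=1, bounds=[0,1]
  i=1: D_i=min(1*2^1,6)=2, bounds=[0,2]
  i=2: D_i=min(1*2^2,6)=4, bounds=[0,4]
  i=3: D_i=min(1*2^3,6)=6, bounds=[0,6]
  i=4: D_i=min(1*2^4,6)=6, bounds=[0,6]

Answer: [0,1] [0,2] [0,4] [0,6] [0,6]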